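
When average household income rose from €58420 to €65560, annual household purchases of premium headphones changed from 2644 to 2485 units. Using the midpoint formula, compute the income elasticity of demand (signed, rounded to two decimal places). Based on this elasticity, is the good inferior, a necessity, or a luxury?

%ΔQ = (2485 − 2644)/[( 2644 + 2485)/2] = -159/2564.5 = -0.062000…
%ΔIncome = (65560 − 58420)/[( 58420 + 65560)/2] = 7140/61990 = 0.115179…
E_income = (-159/2564.5) / (7140/61990) = -0.5382…
E_income < 0 ⇒ inferior good.

-0.54; inferior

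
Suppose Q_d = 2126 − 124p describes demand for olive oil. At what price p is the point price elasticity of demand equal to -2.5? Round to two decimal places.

Ed = −124p/(2126 − 124p). Set this equal to -2.5:
124p = 2.5·(2126 − 124p) ⇒ 124p(1 + 2.5) = 2.5·2126
p = 2.5·2126 / (124·3.5) = 12.2465…

12.25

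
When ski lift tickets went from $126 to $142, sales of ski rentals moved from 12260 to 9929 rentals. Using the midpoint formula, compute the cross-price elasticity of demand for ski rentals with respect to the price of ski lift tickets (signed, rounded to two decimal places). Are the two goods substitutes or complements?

-1.76; complements

%ΔQ_{ski rentals} = (9929 − 12260)/avg = -2331/11094.5 = -0.210104…
%ΔP_{ski lift tickets} = (142 − 126)/avg = 16/134 = 0.119402…
E_cross = (-2331/11094.5) / (16/134) = -1.7596…
E_cross < 0 ⇒ the goods are complements.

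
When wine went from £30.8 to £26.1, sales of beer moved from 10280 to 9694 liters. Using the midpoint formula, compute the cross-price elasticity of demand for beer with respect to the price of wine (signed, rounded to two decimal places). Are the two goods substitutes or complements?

%ΔQ_{beer} = (9694 − 10280)/avg = -586/9987 = -0.058676…
%ΔP_{wine} = (26.1 − 30.8)/avg = -4.7/28.45 = -0.165202…
E_cross = (-586/9987) / (-4.7/28.45) = 0.3551…
E_cross > 0 ⇒ the goods are substitutes.

0.36; substitutes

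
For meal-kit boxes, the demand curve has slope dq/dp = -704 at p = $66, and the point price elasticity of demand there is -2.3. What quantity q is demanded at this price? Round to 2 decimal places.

Ed = (dq/dp)·(p/q) ⇒ q = (dq/dp)·p/Ed = (-704)·66/(-2.3) = 20201.7391…

20201.74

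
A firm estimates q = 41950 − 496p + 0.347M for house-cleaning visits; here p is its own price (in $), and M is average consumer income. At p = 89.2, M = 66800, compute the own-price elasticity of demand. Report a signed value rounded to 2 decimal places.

At the given values, q = 41950 − 496(89.2) + 0.347(66800) = 20886.4.
∂q/∂p = −496.
E = (-496) × (89.2/20886.4) = -2.1182…

-2.12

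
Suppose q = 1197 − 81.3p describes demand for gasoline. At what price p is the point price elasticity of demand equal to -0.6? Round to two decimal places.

Ed = −81.3p/(1197 − 81.3p). Set this equal to -0.6:
81.3p = 0.6·(1197 − 81.3p) ⇒ 81.3p(1 + 0.6) = 0.6·1197
p = 0.6·1197 / (81.3·1.6) = 5.5212…

5.52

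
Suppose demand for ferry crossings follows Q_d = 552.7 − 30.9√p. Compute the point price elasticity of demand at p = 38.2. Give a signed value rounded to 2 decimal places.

-0.26

dQ_d/dp = −30.9/(2√p) = -2.49975. At p = 38.2, Q_d = 361.719.
Ed = (dQ_d/dp)·(p/Q_d) = (-2.49975) × (38.2/361.719) = -0.2639…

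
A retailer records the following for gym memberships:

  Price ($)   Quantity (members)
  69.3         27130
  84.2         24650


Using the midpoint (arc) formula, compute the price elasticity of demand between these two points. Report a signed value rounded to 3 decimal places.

-0.493

%ΔQ = (24650 − 27130) / [(27130 + 24650)/2] = -2480/25890 = -0.095789…
%ΔP = (84.2 − 69.3) / [(69.3 + 84.2)/2] = 14.9/76.75 = 0.194136…
Arc Ed = %ΔQ / %ΔP = (-2480/25890) / (14.9/76.75) = -0.49341…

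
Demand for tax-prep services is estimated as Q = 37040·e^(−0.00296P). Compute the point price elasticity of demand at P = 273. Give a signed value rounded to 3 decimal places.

-0.808

dQ/dP = −0.00296·Q = -48.8673. At P = 273, Q = 16509.2.
Ed = (dQ/dP)·(P/Q) = (-48.8673) × (273/16509.2) = -0.80808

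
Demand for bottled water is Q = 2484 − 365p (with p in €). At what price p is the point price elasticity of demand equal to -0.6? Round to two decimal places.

Ed = −365p/(2484 − 365p). Set this equal to -0.6:
365p = 0.6·(2484 − 365p) ⇒ 365p(1 + 0.6) = 0.6·2484
p = 0.6·2484 / (365·1.6) = 2.5520…

2.55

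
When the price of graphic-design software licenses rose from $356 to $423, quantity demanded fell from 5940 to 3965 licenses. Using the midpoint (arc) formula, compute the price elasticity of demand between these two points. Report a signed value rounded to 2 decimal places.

%ΔQ = (3965 − 5940) / [(5940 + 3965)/2] = -1975/4952.5 = -0.398788…
%ΔP = (423 − 356) / [(356 + 423)/2] = 67/389.5 = 0.172015…
Arc Ed = %ΔQ / %ΔP = (-1975/4952.5) / (67/389.5) = -2.3183…

-2.32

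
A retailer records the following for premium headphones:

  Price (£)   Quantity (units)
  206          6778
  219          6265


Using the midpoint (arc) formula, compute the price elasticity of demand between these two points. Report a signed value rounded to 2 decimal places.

-1.29

%ΔQ = (6265 − 6778) / [(6778 + 6265)/2] = -513/6521.5 = -0.078662…
%ΔP = (219 − 206) / [(206 + 219)/2] = 13/212.5 = 0.061176…
Arc Ed = %ΔQ / %ΔP = (-513/6521.5) / (13/212.5) = -1.2858…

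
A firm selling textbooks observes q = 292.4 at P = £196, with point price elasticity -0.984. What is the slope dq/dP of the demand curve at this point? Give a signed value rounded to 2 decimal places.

-1.47

Ed = (dq/dP)·(P/q) ⇒ dq/dP = Ed·q/P = (-0.984)·292.4/196 = -1.4679…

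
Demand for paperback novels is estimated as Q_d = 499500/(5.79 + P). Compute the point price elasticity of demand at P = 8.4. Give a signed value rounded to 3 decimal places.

-0.592

dQ_d/dP = −499500/(5.79 + P)² = -2480.68. At P = 8.4, Q_d = 35200.8.
Ed = (dQ_d/dP)·(P/Q_d) = (-2480.68) × (8.4/35200.8) = -0.59196…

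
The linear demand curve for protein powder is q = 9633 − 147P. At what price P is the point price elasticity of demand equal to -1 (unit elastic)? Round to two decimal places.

32.77

Ed = −147P/(9633 − 147P). Set this equal to -1:
147P = 1·(9633 − 147P) ⇒ 147P(1 + 1) = 1·9633
P = 1·9633 / (147·2) = 32.7653…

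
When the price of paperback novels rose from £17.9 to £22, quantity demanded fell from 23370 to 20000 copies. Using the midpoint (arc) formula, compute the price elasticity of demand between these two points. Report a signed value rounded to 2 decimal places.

%ΔQ = (20000 − 23370) / [(23370 + 20000)/2] = -3370/21685 = -0.155406…
%ΔP = (22 − 17.9) / [(17.9 + 22)/2] = 4.1/19.95 = 0.205513…
Arc Ed = %ΔQ / %ΔP = (-3370/21685) / (4.1/19.95) = -0.7561…

-0.76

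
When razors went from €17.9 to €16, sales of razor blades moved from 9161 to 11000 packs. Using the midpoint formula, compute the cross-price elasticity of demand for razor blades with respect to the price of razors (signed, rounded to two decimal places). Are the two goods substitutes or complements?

-1.63; complements

%ΔQ_{razor blades} = (11000 − 9161)/avg = 1839/10080.5 = 0.182431…
%ΔP_{razors} = (16 − 17.9)/avg = -1.9/16.95 = -0.112094…
E_cross = (1839/10080.5) / (-1.9/16.95) = -1.6274…
E_cross < 0 ⇒ the goods are complements.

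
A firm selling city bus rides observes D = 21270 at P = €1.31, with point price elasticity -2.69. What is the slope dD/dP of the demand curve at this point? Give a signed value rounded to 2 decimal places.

-43676.56

Ed = (dD/dP)·(P/D) ⇒ dD/dP = Ed·D/P = (-2.69)·21270/1.31 = -43676.5648…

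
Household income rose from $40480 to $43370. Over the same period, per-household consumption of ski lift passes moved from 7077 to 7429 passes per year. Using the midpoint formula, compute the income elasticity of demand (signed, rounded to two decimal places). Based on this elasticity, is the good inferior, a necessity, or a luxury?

%ΔQ = (7429 − 7077)/[( 7077 + 7429)/2] = 352/7253 = 0.048531…
%ΔIncome = (43370 − 40480)/[( 40480 + 43370)/2] = 2890/41925 = 0.068932…
E_income = (352/7253) / (2890/41925) = 0.7040…
0 < E_income < 1 ⇒ normal good, necessity.

0.70; necessity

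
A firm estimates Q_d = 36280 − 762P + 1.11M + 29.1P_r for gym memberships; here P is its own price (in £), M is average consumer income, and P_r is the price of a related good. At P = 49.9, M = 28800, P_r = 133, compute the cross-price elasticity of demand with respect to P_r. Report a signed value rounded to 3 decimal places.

0.114

At the given values, Q_d = 36280 − 762(49.9) + 1.11(28800) + 29.1(133) = 34094.5.
∂Q_d/∂P_r = 29.1.
E = (29.1) × (133/34094.5) = 0.11351…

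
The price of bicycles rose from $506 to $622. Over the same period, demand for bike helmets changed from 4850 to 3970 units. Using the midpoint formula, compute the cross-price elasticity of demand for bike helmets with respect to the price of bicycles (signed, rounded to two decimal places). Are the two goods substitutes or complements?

%ΔQ_{bike helmets} = (3970 − 4850)/avg = -880/4410 = -0.199546…
%ΔP_{bicycles} = (622 − 506)/avg = 116/564 = 0.205673…
E_cross = (-880/4410) / (116/564) = -0.9702…
E_cross < 0 ⇒ the goods are complements.

-0.97; complements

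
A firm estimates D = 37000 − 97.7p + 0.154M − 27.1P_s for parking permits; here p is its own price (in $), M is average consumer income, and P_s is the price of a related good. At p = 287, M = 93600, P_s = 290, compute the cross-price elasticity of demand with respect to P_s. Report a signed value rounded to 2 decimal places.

-0.51

At the given values, D = 37000 − 97.7(287) + 0.154(93600) − 27.1(290) = 15515.5.
∂D/∂P_s = -27.1.
E = (-27.1) × (290/15515.5) = -0.5065…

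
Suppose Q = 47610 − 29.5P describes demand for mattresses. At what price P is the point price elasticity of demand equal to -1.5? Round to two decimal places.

Ed = −29.5P/(47610 − 29.5P). Set this equal to -1.5:
29.5P = 1.5·(47610 − 29.5P) ⇒ 29.5P(1 + 1.5) = 1.5·47610
P = 1.5·47610 / (29.5·2.5) = 968.3389…

968.34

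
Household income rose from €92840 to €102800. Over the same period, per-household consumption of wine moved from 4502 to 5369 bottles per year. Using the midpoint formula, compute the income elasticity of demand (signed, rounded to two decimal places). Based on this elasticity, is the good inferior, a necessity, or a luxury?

1.73; luxury

%ΔQ = (5369 − 4502)/[( 4502 + 5369)/2] = 867/4935.5 = 0.175666…
%ΔIncome = (102800 − 92840)/[( 92840 + 102800)/2] = 9960/97820 = 0.101819…
E_income = (867/4935.5) / (9960/97820) = 1.7252…
E_income > 1 ⇒ normal good, luxury.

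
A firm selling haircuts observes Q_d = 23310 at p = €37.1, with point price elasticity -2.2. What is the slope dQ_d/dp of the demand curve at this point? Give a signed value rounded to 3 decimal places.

-1382.264

Ed = (dQ_d/dp)·(p/Q_d) ⇒ dQ_d/dp = Ed·Q_d/p = (-2.2)·23310/37.1 = -1382.26415…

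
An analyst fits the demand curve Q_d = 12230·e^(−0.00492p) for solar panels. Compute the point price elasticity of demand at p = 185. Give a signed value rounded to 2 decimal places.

-0.91

dQ_d/dp = −0.00492·Q_d = -24.2157. At p = 185, Q_d = 4921.89.
Ed = (dQ_d/dp)·(p/Q_d) = (-24.2157) × (185/4921.89) = -0.9102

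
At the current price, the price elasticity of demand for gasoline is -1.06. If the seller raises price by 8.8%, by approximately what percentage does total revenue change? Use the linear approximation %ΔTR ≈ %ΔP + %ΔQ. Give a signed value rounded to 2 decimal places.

%ΔQ ≈ Ed × %ΔP = (-1.06) × (+8.8%) = -9.3280%
%ΔTR ≈ %ΔP + %ΔQ = (+8.8%) + (-9.3280%) = -0.5280%

-0.53%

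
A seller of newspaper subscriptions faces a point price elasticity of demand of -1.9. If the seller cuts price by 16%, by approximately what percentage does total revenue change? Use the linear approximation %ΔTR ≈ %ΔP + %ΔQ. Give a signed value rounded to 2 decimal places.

%ΔQ ≈ Ed × %ΔP = (-1.9) × (-16%) = +30.4000%
%ΔTR ≈ %ΔP + %ΔQ = (-16%) + (+30.4000%) = +14.4000%

+14.40%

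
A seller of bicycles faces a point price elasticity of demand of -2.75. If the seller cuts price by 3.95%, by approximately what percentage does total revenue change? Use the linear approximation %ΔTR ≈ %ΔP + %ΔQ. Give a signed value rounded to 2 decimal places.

+6.91%

%ΔQ ≈ Ed × %ΔP = (-2.75) × (-3.95%) = +10.8625%
%ΔTR ≈ %ΔP + %ΔQ = (-3.95%) + (+10.8625%) = +6.9125%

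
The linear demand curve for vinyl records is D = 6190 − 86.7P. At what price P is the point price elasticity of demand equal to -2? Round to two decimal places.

Ed = −86.7P/(6190 − 86.7P). Set this equal to -2:
86.7P = 2·(6190 − 86.7P) ⇒ 86.7P(1 + 2) = 2·6190
P = 2·6190 / (86.7·3) = 47.5970…

47.60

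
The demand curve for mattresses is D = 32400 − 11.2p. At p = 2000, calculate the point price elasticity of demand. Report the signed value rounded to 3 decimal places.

dD/dp = −11.2. At p = 2000, D = 32400 − 11.2(2000) = 10000.
Ed = (dD/dp)·(p/D) = −11.2 × (2000/10000) = -2.24

-2.240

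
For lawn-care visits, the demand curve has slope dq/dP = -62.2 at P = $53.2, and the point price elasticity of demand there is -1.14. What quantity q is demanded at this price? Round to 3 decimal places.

Ed = (dq/dP)·(P/q) ⇒ q = (dq/dP)·P/Ed = (-62.2)·53.2/(-1.14) = 2902.66666…

2902.667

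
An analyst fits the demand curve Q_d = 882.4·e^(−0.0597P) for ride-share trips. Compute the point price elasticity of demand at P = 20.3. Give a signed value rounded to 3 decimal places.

-1.212

dQ_d/dP = −0.0597·Q_d = -15.6788. At P = 20.3, Q_d = 262.627.
Ed = (dQ_d/dP)·(P/Q_d) = (-15.6788) × (20.3/262.627) = -1.21191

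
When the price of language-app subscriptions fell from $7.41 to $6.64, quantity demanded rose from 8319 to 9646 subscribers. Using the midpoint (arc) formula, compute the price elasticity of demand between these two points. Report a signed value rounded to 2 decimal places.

%ΔQ = (9646 − 8319) / [(8319 + 9646)/2] = 1327/8982.5 = 0.147731…
%ΔP = (6.64 − 7.41) / [(7.41 + 6.64)/2] = -0.77/7.025 = -0.109608…
Arc Ed = %ΔQ / %ΔP = (1327/8982.5) / (-0.77/7.025) = -1.3478…

-1.35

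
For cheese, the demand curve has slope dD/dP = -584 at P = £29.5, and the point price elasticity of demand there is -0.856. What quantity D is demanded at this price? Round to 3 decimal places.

20126.168

Ed = (dD/dP)·(P/D) ⇒ D = (dD/dP)·P/Ed = (-584)·29.5/(-0.856) = 20126.16822…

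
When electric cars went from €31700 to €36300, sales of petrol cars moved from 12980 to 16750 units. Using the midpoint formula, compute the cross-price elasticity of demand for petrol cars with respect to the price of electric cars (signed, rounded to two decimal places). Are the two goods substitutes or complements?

%ΔQ_{petrol cars} = (16750 − 12980)/avg = 3770/14865 = 0.253615…
%ΔP_{electric cars} = (36300 − 31700)/avg = 4600/34000 = 0.135294…
E_cross = (3770/14865) / (4600/34000) = 1.8745…
E_cross > 0 ⇒ the goods are substitutes.

1.87; substitutes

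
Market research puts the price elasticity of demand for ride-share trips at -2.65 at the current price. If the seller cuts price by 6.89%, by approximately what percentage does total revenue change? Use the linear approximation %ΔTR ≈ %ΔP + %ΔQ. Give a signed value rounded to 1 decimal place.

%ΔQ ≈ Ed × %ΔP = (-2.65) × (-6.89%) = +18.2585%
%ΔTR ≈ %ΔP + %ΔQ = (-6.89%) + (+18.2585%) = +11.3685%

+11.4%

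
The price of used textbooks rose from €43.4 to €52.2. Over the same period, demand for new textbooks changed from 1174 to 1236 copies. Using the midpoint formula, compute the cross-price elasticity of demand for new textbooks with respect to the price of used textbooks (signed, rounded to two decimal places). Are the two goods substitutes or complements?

0.28; substitutes

%ΔQ_{new textbooks} = (1236 − 1174)/avg = 62/1205 = 0.051452…
%ΔP_{used textbooks} = (52.2 − 43.4)/avg = 8.8/47.8 = 0.184100…
E_cross = (62/1205) / (8.8/47.8) = 0.2794…
E_cross > 0 ⇒ the goods are substitutes.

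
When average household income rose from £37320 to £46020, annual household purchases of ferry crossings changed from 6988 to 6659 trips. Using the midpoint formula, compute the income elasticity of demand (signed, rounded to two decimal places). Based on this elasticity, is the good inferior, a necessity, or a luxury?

%ΔQ = (6659 − 6988)/[( 6988 + 6659)/2] = -329/6823.5 = -0.048215…
%ΔIncome = (46020 − 37320)/[( 37320 + 46020)/2] = 8700/41670 = 0.208783…
E_income = (-329/6823.5) / (8700/41670) = -0.2309…
E_income < 0 ⇒ inferior good.

-0.23; inferior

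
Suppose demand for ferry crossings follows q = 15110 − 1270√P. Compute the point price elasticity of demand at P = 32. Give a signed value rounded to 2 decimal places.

-0.45

dq/dP = −1270/(2√P) = -112.253. At P = 32, q = 7925.8.
Ed = (dq/dP)·(P/q) = (-112.253) × (32/7925.8) = -0.4532…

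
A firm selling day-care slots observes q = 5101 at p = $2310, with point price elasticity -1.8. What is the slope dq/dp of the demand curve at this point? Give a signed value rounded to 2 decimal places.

Ed = (dq/dp)·(p/q) ⇒ dq/dp = Ed·q/p = (-1.8)·5101/2310 = -3.9748…

-3.97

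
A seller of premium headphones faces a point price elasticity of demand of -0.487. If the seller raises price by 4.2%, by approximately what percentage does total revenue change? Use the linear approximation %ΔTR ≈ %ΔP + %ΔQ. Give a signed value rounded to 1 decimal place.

+2.2%

%ΔQ ≈ Ed × %ΔP = (-0.487) × (+4.2%) = -2.0454%
%ΔTR ≈ %ΔP + %ΔQ = (+4.2%) + (-2.0454%) = +2.1546%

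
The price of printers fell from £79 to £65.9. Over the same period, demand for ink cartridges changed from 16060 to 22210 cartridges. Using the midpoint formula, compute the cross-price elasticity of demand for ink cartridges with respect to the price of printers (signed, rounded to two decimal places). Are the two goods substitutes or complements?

%ΔQ_{ink cartridges} = (22210 − 16060)/avg = 6150/19135 = 0.321400…
%ΔP_{printers} = (65.9 − 79)/avg = -13.1/72.45 = -0.180814…
E_cross = (6150/19135) / (-13.1/72.45) = -1.7775…
E_cross < 0 ⇒ the goods are complements.

-1.78; complements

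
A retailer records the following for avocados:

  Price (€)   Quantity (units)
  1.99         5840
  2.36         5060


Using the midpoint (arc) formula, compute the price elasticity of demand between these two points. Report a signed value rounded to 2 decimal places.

%ΔQ = (5060 − 5840) / [(5840 + 5060)/2] = -780/5450 = -0.143119…
%ΔP = (2.36 − 1.99) / [(1.99 + 2.36)/2] = 0.37/2.175 = 0.170114…
Arc Ed = %ΔQ / %ΔP = (-780/5450) / (0.37/2.175) = -0.8413…

-0.84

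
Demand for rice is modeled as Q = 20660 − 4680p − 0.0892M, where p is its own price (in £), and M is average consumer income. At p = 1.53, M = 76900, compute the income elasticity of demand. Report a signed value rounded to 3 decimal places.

At the given values, Q = 20660 − 4680(1.53) − 0.0892(76900) = 6640.12.
∂Q/∂M = -0.0892.
E = (-0.0892) × (76900/6640.12) = -1.03303…

-1.033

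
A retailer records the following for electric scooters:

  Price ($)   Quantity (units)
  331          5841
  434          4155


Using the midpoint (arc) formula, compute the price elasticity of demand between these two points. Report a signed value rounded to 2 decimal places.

-1.25

%ΔQ = (4155 − 5841) / [(5841 + 4155)/2] = -1686/4998 = -0.337334…
%ΔP = (434 − 331) / [(331 + 434)/2] = 103/382.5 = 0.269281…
Arc Ed = %ΔQ / %ΔP = (-1686/4998) / (103/382.5) = -1.2527…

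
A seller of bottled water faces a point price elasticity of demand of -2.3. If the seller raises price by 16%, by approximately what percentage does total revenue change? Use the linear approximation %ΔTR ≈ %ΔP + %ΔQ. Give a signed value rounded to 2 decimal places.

%ΔQ ≈ Ed × %ΔP = (-2.3) × (+16%) = -36.8000%
%ΔTR ≈ %ΔP + %ΔQ = (+16%) + (-36.8000%) = -20.8000%

-20.80%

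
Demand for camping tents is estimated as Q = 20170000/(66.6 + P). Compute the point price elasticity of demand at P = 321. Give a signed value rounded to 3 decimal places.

-0.828

dQ/dP = −20170000/(66.6 + P)² = -134.257. At P = 321, Q = 52038.2.
Ed = (dQ/dP)·(P/Q) = (-134.257) × (321/52038.2) = -0.82817…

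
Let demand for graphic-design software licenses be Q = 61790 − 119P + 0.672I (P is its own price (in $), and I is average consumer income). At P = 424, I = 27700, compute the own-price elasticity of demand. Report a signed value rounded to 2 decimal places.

At the given values, Q = 61790 − 119(424) + 0.672(27700) = 29948.4.
∂Q/∂P = −119.
E = (-119) × (424/29948.4) = -1.6847…

-1.68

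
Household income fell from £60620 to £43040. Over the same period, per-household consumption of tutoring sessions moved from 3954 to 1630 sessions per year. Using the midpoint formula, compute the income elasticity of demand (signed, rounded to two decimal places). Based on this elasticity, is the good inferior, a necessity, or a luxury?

2.45; luxury

%ΔQ = (1630 − 3954)/[( 3954 + 1630)/2] = -2324/2792 = -0.832378…
%ΔIncome = (43040 − 60620)/[( 60620 + 43040)/2] = -17580/51830 = -0.339185…
E_income = (-2324/2792) / (-17580/51830) = 2.4540…
E_income > 1 ⇒ normal good, luxury.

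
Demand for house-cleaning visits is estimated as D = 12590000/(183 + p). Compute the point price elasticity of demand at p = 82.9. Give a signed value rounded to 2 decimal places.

dD/dp = −12590000/(183 + p)² = -178.069. At p = 82.9, D = 47348.6.
Ed = (dD/dp)·(p/D) = (-178.069) × (82.9/47348.6) = -0.3117…

-0.31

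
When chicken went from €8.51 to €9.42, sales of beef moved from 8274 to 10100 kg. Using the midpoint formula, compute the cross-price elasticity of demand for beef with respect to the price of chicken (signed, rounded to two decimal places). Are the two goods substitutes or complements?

1.96; substitutes

%ΔQ_{beef} = (10100 − 8274)/avg = 1826/9187 = 0.198759…
%ΔP_{chicken} = (9.42 − 8.51)/avg = 0.91/8.965 = 0.101505…
E_cross = (1826/9187) / (0.91/8.965) = 1.9581…
E_cross > 0 ⇒ the goods are substitutes.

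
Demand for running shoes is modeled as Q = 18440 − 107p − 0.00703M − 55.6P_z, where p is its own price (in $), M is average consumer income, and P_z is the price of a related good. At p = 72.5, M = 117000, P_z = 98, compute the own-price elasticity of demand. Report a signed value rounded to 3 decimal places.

-1.759

At the given values, Q = 18440 − 107(72.5) − 0.00703(117000) − 55.6(98) = 4411.19.
∂Q/∂p = −107.
E = (-107) × (72.5/4411.19) = -1.75859…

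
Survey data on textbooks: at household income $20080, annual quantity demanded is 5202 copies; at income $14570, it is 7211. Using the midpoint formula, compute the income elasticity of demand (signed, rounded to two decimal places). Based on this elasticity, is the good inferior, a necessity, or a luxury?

-1.02; inferior

%ΔQ = (7211 − 5202)/[( 5202 + 7211)/2] = 2009/6206.5 = 0.323692…
%ΔIncome = (14570 − 20080)/[( 20080 + 14570)/2] = -5510/17325 = -0.318037…
E_income = (2009/6206.5) / (-5510/17325) = -1.0177…
E_income < 0 ⇒ inferior good.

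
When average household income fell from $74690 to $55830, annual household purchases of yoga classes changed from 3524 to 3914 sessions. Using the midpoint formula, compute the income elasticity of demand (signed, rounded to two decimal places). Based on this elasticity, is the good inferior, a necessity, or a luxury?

-0.36; inferior

%ΔQ = (3914 − 3524)/[( 3524 + 3914)/2] = 390/3719 = 0.104866…
%ΔIncome = (55830 − 74690)/[( 74690 + 55830)/2] = -18860/65260 = -0.288997…
E_income = (390/3719) / (-18860/65260) = -0.3628…
E_income < 0 ⇒ inferior good.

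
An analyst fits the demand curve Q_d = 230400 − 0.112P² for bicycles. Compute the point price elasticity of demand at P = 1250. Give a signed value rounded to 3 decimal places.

-6.318

dQ_d/dP = −2·0.112·P = -280. At P = 1250, Q_d = 55400.
Ed = (dQ_d/dP)·(P/Q_d) = (-280) × (1250/55400) = -6.31768…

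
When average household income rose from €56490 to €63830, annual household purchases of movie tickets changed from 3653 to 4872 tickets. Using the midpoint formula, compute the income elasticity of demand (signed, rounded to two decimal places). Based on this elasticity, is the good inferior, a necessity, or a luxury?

2.34; luxury

%ΔQ = (4872 − 3653)/[( 3653 + 4872)/2] = 1219/4262.5 = 0.285982…
%ΔIncome = (63830 − 56490)/[( 56490 + 63830)/2] = 7340/60160 = 0.122007…
E_income = (1219/4262.5) / (7340/60160) = 2.3439…
E_income > 1 ⇒ normal good, luxury.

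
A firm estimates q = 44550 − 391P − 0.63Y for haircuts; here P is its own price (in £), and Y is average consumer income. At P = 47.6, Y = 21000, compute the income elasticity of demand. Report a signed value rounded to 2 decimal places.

-1.04

At the given values, q = 44550 − 391(47.6) − 0.63(21000) = 12708.4.
∂q/∂Y = -0.63.
E = (-0.63) × (21000/12708.4) = -1.0410…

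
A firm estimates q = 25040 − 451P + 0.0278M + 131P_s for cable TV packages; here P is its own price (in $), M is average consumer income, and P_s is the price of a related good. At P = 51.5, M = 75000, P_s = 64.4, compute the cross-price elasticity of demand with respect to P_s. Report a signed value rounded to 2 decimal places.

At the given values, q = 25040 − 451(51.5) + 0.0278(75000) + 131(64.4) = 12334.9.
∂q/∂P_s = 131.
E = (131) × (64.4/12334.9) = 0.6839…

0.68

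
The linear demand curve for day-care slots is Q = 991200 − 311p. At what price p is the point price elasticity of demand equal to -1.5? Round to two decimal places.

Ed = −311p/(991200 − 311p). Set this equal to -1.5:
311p = 1.5·(991200 − 311p) ⇒ 311p(1 + 1.5) = 1.5·991200
p = 1.5·991200 / (311·2.5) = 1912.2829…

1912.28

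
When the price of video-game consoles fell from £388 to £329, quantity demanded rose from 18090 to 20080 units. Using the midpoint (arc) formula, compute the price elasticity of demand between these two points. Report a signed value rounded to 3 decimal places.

-0.634

%ΔQ = (20080 − 18090) / [(18090 + 20080)/2] = 1990/19085 = 0.104270…
%ΔP = (329 − 388) / [(388 + 329)/2] = -59/358.5 = -0.164574…
Arc Ed = %ΔQ / %ΔP = (1990/19085) / (-59/358.5) = -0.63357…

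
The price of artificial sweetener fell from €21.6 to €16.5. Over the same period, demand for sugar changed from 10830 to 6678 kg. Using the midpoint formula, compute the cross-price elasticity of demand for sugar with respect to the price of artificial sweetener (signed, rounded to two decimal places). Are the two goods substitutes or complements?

1.77; substitutes

%ΔQ_{sugar} = (6678 − 10830)/avg = -4152/8754 = -0.474297…
%ΔP_{artificial sweetener} = (16.5 − 21.6)/avg = -5.1/19.05 = -0.267716…
E_cross = (-4152/8754) / (-5.1/19.05) = 1.7716…
E_cross > 0 ⇒ the goods are substitutes.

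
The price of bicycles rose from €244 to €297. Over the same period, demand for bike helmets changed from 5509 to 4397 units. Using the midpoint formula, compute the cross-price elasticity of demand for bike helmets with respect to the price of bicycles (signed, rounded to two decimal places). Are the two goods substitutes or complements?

-1.15; complements

%ΔQ_{bike helmets} = (4397 − 5509)/avg = -1112/4953 = -0.224510…
%ΔP_{bicycles} = (297 − 244)/avg = 53/270.5 = 0.195933…
E_cross = (-1112/4953) / (53/270.5) = -1.1458…
E_cross < 0 ⇒ the goods are complements.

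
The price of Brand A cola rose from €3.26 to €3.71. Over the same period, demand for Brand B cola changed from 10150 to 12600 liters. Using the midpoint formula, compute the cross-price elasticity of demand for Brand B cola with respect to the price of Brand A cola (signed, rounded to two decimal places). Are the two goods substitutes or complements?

%ΔQ_{Brand B cola} = (12600 − 10150)/avg = 2450/11375 = 0.215384…
%ΔP_{Brand A cola} = (3.71 − 3.26)/avg = 0.45/3.485 = 0.129124…
E_cross = (2450/11375) / (0.45/3.485) = 1.6680…
E_cross > 0 ⇒ the goods are substitutes.

1.67; substitutes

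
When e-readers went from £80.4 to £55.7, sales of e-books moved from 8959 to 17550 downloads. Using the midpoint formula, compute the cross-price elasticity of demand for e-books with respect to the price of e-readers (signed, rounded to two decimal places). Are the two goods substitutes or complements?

-1.79; complements

%ΔQ_{e-books} = (17550 − 8959)/avg = 8591/13254.5 = 0.648157…
%ΔP_{e-readers} = (55.7 − 80.4)/avg = -24.7/68.05 = -0.362968…
E_cross = (8591/13254.5) / (-24.7/68.05) = -1.7857…
E_cross < 0 ⇒ the goods are complements.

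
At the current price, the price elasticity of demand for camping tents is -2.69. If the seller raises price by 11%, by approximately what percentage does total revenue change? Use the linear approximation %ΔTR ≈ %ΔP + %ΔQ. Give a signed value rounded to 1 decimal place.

%ΔQ ≈ Ed × %ΔP = (-2.69) × (+11%) = -29.5900%
%ΔTR ≈ %ΔP + %ΔQ = (+11%) + (-29.5900%) = -18.5900%

-18.6%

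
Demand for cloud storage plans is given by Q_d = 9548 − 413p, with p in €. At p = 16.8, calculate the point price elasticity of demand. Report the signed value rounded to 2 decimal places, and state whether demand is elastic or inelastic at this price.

dQ_d/dp = −413. At p = 16.8, Q_d = 9548 − 413(16.8) = 2609.6.
Ed = (dQ_d/dp)·(p/Q_d) = −413 × (16.8/2609.6) = -2.6587…
|Ed| = 2.66 > 1, so demand is elastic.

-2.66; elastic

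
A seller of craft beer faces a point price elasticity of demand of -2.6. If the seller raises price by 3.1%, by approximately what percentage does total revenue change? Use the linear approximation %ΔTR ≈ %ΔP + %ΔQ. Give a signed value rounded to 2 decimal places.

-4.96%

%ΔQ ≈ Ed × %ΔP = (-2.6) × (+3.1%) = -8.0600%
%ΔTR ≈ %ΔP + %ΔQ = (+3.1%) + (-8.0600%) = -4.9600%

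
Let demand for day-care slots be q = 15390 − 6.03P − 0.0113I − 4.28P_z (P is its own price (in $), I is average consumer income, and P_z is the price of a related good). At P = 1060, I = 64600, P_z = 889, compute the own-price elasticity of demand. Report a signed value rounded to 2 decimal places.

At the given values, q = 15390 − 6.03(1060) − 0.0113(64600) − 4.28(889) = 4463.3.
∂q/∂P = −6.03.
E = (-6.03) × (1060/4463.3) = -1.4320…

-1.43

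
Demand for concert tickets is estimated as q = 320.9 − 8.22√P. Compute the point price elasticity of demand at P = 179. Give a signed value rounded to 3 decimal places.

-0.261

dq/dP = −8.22/(2√P) = -0.307196. At P = 179, q = 210.924.
Ed = (dq/dP)·(P/q) = (-0.307196) × (179/210.924) = -0.26070…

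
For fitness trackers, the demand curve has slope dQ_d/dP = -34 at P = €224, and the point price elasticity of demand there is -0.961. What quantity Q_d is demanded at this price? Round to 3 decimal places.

7925.078

Ed = (dQ_d/dP)·(P/Q_d) ⇒ Q_d = (dQ_d/dP)·P/Ed = (-34)·224/(-0.961) = 7925.07804…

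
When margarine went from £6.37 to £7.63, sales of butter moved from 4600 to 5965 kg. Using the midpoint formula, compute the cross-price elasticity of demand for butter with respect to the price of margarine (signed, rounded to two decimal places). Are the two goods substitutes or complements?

%ΔQ_{butter} = (5965 − 4600)/avg = 1365/5282.5 = 0.258400…
%ΔP_{margarine} = (7.63 − 6.37)/avg = 1.26/7 = 0.18
E_cross = (1365/5282.5) / (1.26/7) = 1.4355…
E_cross > 0 ⇒ the goods are substitutes.

1.44; substitutes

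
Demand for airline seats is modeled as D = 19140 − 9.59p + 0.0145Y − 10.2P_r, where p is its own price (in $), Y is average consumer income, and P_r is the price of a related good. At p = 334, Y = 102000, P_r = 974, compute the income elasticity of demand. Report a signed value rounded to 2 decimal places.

0.20

At the given values, D = 19140 − 9.59(334) + 0.0145(102000) − 10.2(974) = 7481.14.
∂D/∂Y = 0.0145.
E = (0.0145) × (102000/7481.14) = 0.1976…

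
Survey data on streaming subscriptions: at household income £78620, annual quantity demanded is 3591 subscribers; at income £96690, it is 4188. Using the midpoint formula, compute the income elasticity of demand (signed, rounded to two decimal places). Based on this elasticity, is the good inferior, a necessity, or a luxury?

%ΔQ = (4188 − 3591)/[( 3591 + 4188)/2] = 597/3889.5 = 0.153490…
%ΔIncome = (96690 − 78620)/[( 78620 + 96690)/2] = 18070/87655 = 0.206149…
E_income = (597/3889.5) / (18070/87655) = 0.7445…
0 < E_income < 1 ⇒ normal good, necessity.

0.74; necessity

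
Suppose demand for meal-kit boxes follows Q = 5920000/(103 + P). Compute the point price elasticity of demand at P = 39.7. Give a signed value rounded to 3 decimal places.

-0.278

dQ/dP = −5920000/(103 + P)² = -290.719. At P = 39.7, Q = 41485.6.
Ed = (dQ/dP)·(P/Q) = (-290.719) × (39.7/41485.6) = -0.27820…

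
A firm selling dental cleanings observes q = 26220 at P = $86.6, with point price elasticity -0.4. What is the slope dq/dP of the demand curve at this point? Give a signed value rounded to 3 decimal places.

Ed = (dq/dP)·(P/q) ⇒ dq/dP = Ed·q/P = (-0.4)·26220/86.6 = -121.10854…

-121.109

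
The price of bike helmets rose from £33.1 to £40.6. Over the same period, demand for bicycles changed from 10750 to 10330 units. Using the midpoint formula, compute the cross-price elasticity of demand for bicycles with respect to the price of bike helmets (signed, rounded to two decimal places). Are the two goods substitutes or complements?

-0.20; complements

%ΔQ_{bicycles} = (10330 − 10750)/avg = -420/10540 = -0.039848…
%ΔP_{bike helmets} = (40.6 − 33.1)/avg = 7.5/36.85 = 0.203527…
E_cross = (-420/10540) / (7.5/36.85) = -0.1957…
E_cross < 0 ⇒ the goods are complements.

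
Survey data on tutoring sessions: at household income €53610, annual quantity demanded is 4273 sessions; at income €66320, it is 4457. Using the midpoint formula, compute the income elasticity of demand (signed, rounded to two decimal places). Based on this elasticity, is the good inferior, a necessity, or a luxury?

%ΔQ = (4457 − 4273)/[( 4273 + 4457)/2] = 184/4365 = 0.042153…
%ΔIncome = (66320 − 53610)/[( 53610 + 66320)/2] = 12710/59965 = 0.211956…
E_income = (184/4365) / (12710/59965) = 0.1988…
0 < E_income < 1 ⇒ normal good, necessity.

0.20; necessity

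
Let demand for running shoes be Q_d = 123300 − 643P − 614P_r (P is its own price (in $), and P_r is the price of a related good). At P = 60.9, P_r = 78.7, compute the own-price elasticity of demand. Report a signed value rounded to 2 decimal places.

-1.09

At the given values, Q_d = 123300 − 643(60.9) − 614(78.7) = 35819.5.
∂Q_d/∂P = −643.
E = (-643) × (60.9/35819.5) = -1.0932…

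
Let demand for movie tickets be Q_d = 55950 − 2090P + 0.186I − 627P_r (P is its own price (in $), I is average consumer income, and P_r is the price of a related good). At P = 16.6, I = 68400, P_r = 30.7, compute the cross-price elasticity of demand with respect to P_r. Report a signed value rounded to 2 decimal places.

At the given values, Q_d = 55950 − 2090(16.6) + 0.186(68400) − 627(30.7) = 14729.5.
∂Q_d/∂P_r = -627.
E = (-627) × (30.7/14729.5) = -1.3068…

-1.31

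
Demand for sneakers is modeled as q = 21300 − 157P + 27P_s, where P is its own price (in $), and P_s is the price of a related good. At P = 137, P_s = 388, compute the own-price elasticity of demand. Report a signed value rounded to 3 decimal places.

-2.095

At the given values, q = 21300 − 157(137) + 27(388) = 10267.
∂q/∂P = −157.
E = (-157) × (137/10267) = -2.09496…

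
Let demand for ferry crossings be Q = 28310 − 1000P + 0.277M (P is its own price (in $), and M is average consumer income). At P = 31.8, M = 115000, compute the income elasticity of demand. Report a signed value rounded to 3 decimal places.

At the given values, Q = 28310 − 1000(31.8) + 0.277(115000) = 28365.
∂Q/∂M = 0.277.
E = (0.277) × (115000/28365) = 1.12303…

1.123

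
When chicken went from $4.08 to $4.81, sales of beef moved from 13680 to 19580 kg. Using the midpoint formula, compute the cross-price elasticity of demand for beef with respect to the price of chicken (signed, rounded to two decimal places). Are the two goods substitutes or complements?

2.16; substitutes

%ΔQ_{beef} = (19580 − 13680)/avg = 5900/16630 = 0.354780…
%ΔP_{chicken} = (4.81 − 4.08)/avg = 0.73/4.445 = 0.164229…
E_cross = (5900/16630) / (0.73/4.445) = 2.1602…
E_cross > 0 ⇒ the goods are substitutes.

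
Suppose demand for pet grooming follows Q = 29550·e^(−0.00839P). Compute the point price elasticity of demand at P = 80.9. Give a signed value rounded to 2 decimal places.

dQ/dP = −0.00839·Q = -125.76. At P = 80.9, Q = 14989.2.
Ed = (dQ/dP)·(P/Q) = (-125.76) × (80.9/14989.2) = -0.6787…

-0.68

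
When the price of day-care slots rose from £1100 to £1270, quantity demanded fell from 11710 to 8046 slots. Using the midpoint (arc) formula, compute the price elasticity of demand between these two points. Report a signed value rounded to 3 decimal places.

%ΔQ = (8046 − 11710) / [(11710 + 8046)/2] = -3664/9878 = -0.370925…
%ΔP = (1270 − 1100) / [(1100 + 1270)/2] = 170/1185 = 0.143459…
Arc Ed = %ΔQ / %ΔP = (-3664/9878) / (170/1185) = -2.58556…

-2.586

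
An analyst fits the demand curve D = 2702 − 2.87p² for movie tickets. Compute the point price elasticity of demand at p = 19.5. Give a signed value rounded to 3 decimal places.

dD/dp = −2·2.87·p = -111.93. At p = 19.5, D = 1610.6825.
Ed = (dD/dp)·(p/D) = (-111.93) × (19.5/1610.6825) = -1.35509…

-1.355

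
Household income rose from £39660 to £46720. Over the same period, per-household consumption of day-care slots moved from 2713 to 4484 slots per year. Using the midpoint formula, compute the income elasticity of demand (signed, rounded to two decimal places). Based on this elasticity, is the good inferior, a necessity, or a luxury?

3.01; luxury

%ΔQ = (4484 − 2713)/[( 2713 + 4484)/2] = 1771/3598.5 = 0.492149…
%ΔIncome = (46720 − 39660)/[( 39660 + 46720)/2] = 7060/43190 = 0.163463…
E_income = (1771/3598.5) / (7060/43190) = 3.0107…
E_income > 1 ⇒ normal good, luxury.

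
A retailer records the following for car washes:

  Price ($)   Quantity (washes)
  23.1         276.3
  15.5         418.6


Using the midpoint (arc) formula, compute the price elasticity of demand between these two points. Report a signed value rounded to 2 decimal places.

%ΔQ = (418.6 − 276.3) / [(276.3 + 418.6)/2] = 142.3/347.45 = 0.409555…
%ΔP = (15.5 − 23.1) / [(23.1 + 15.5)/2] = -7.6/19.3 = -0.393782…
Arc Ed = %ΔQ / %ΔP = (142.3/347.45) / (-7.6/19.3) = -1.0400…

-1.04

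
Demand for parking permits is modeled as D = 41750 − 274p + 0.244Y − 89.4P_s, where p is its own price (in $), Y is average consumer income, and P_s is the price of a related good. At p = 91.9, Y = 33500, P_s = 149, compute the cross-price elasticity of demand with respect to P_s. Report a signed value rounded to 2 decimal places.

At the given values, D = 41750 − 274(91.9) + 0.244(33500) − 89.4(149) = 11422.8.
∂D/∂P_s = -89.4.
E = (-89.4) × (149/11422.8) = -1.1661…

-1.17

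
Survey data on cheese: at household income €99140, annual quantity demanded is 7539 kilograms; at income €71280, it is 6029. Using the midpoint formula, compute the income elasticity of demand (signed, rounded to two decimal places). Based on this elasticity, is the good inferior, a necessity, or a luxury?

0.68; necessity

%ΔQ = (6029 − 7539)/[( 7539 + 6029)/2] = -1510/6784 = -0.222582…
%ΔIncome = (71280 − 99140)/[( 99140 + 71280)/2] = -27860/85210 = -0.326956…
E_income = (-1510/6784) / (-27860/85210) = 0.6807…
0 < E_income < 1 ⇒ normal good, necessity.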